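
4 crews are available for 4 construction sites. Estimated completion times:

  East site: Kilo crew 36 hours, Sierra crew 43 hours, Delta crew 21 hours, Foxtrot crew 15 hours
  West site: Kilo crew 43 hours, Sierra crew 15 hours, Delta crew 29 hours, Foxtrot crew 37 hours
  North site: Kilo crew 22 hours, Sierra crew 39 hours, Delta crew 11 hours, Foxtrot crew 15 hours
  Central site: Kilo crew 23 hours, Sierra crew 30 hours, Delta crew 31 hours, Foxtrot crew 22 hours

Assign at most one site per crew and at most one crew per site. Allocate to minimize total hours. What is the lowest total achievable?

Minimum total: 64 hours

Optimal: Kilo crew→Central site (23 hours), Sierra crew→West site (15 hours), Delta crew→North site (11 hours), Foxtrot crew→East site (15 hours) — total 23+15+11+15 = 64 hours.
Swapping Foxtrot crew↔Sierra crew (Foxtrot crew→West site 37 hours, Sierra crew→East site 43 hours) adds 50.
Every other assignment is strictly worse.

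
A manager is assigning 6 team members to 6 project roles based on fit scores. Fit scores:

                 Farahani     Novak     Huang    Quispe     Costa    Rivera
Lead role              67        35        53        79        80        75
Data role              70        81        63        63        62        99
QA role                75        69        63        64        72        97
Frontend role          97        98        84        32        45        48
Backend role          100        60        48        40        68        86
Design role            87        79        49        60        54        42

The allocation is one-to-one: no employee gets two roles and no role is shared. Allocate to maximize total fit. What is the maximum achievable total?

Max total: 513 pts

Treat this as an assignment problem: match each employee to one role.
Optimal: Farahani→Backend role (100 pts), Novak→Design role (79 pts), Huang→Frontend role (84 pts), Quispe→Lead role (79 pts), Costa→QA role (72 pts), Rivera→Data role (99 pts) — total 100+79+84+79+72+99 = 513 pts.
Column-greedy (each role in turn goes to its best remaining employee) gives 460 pts, worse by 53.
Checked against all permutations: 513 pts is optimal.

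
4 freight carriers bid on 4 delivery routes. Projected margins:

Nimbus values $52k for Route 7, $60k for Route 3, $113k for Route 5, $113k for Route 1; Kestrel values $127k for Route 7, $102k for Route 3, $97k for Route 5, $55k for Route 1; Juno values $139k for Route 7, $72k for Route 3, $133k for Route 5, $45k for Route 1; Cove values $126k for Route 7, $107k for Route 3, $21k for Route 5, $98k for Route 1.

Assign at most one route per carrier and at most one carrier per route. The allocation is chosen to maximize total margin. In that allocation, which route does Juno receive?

Juno receives Route 5.

Optimal: Nimbus→Route 1 ($113k), Kestrel→Route 7 ($127k), Juno→Route 5 ($133k), Cove→Route 3 ($107k) — total 113+127+133+107 = $480k.
Swapping Cove↔Nimbus (Cove→Route 1 $98k, Nimbus→Route 3 $60k) loses 62.
Juno's own top route is Route 7 ($139k), but forcing Juno→Route 7 and reassigning the rest optimally gives only $456k — worse by 24.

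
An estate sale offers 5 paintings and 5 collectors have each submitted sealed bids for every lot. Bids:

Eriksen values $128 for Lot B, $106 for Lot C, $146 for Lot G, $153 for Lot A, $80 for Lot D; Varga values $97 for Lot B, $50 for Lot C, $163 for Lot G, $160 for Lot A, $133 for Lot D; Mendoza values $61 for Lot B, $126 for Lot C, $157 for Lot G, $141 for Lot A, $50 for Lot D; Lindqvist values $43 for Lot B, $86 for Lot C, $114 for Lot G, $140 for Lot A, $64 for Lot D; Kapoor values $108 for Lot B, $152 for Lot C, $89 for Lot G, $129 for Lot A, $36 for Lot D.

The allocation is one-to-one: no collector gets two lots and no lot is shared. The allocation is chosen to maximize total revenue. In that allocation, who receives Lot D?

Varga receives Lot D.

Optimal: Eriksen→Lot B ($128), Varga→Lot D ($133), Mendoza→Lot G ($157), Lindqvist→Lot A ($140), Kapoor→Lot C ($152) — total 128+133+157+140+152 = $710.
Max-entry greedy (repeatedly take the single best remaining cell) gives $593, worse by 117.
Swapping Kapoor↔Lindqvist (Kapoor→Lot A $129, Lindqvist→Lot C $86) loses 77.
Varga's own top lot is Lot G ($163), but forcing Varga→Lot G and reassigning the rest optimally gives only $648 — worse by 62.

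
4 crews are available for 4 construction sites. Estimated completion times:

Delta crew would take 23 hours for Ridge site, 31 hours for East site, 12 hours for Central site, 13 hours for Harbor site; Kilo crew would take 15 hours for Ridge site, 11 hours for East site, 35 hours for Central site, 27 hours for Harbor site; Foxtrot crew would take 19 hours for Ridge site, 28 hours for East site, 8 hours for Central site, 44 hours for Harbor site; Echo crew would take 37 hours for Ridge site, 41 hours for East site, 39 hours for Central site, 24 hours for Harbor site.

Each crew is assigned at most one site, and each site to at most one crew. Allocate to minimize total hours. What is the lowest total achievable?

Optimal: Delta crew→Ridge site (23 hours), Kilo crew→East site (11 hours), Foxtrot crew→Central site (8 hours), Echo crew→Harbor site (24 hours) — total 23+11+8+24 = 66 hours.
Column-greedy (each site in turn goes to its cheapest remaining crew) gives 79 hours, worse by 13.

Minimum total: 66 hours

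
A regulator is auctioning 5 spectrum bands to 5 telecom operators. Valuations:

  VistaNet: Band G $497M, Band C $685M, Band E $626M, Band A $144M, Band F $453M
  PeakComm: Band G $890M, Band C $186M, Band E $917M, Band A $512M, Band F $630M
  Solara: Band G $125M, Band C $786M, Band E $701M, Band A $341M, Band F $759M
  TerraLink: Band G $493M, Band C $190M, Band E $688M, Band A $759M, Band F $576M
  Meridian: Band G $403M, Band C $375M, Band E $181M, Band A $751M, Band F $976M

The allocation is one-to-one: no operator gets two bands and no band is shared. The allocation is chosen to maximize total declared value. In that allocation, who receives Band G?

Optimal: VistaNet→Band E ($626M), PeakComm→Band G ($890M), Solara→Band C ($786M), TerraLink→Band A ($759M), Meridian→Band F ($976M) — total 626+890+786+759+976 = $4037M.
Row-greedy (each operator in turn takes its best remaining band) gives $3523M, worse by 514.
Next-best assignment: VistaNet→Band C, PeakComm→Band G, Solara→Band E, TerraLink→Band A, Meridian→Band F = $4011M.
Swapping TerraLink↔Solara (TerraLink→Band C $190M, Solara→Band A $341M) loses 1014.
PeakComm's own top band is Band E ($917M), but forcing PeakComm→Band E and reassigning the rest optimally gives only $3935M — worse by 102.

PeakComm receives Band G.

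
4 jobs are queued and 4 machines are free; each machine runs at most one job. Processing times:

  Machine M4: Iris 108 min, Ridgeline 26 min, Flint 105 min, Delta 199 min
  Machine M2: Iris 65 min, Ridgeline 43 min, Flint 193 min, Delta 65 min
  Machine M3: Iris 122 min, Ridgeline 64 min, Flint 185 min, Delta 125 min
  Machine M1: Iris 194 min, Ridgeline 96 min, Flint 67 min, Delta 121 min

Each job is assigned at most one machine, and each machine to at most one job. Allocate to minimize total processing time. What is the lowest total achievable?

Optimal: Iris→Machine M3 (122 min), Ridgeline→Machine M4 (26 min), Flint→Machine M1 (67 min), Delta→Machine M2 (65 min) — total 122+26+67+65 = 280 min.
Row-greedy (each job in turn takes its cheapest remaining machine) gives 283 min, worse by 3.
Next-best assignment: Iris→Machine M2, Ridgeline→Machine M4, Flint→Machine M1, Delta→Machine M3 = 283 min.
Checked against all permutations: 280 min is optimal.

Min total: 280 min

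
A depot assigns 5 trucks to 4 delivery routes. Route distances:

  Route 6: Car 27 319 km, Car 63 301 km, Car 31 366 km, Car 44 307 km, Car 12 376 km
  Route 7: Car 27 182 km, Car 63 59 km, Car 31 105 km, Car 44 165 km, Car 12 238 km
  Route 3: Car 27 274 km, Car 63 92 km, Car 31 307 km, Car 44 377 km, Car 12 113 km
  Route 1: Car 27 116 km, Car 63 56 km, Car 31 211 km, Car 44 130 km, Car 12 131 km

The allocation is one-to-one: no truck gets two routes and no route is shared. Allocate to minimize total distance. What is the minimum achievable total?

Minimum total: 581 km

Optimal: Car 44→Route 6 (307 km), Car 31→Route 7 (105 km), Car 12→Route 3 (113 km), Car 63→Route 1 (56 km) — total 307+105+113+56 = 581 km.
Column-greedy (each route in turn goes to its cheapest remaining truck) gives 635 km, worse by 54.
Every other assignment is strictly worse.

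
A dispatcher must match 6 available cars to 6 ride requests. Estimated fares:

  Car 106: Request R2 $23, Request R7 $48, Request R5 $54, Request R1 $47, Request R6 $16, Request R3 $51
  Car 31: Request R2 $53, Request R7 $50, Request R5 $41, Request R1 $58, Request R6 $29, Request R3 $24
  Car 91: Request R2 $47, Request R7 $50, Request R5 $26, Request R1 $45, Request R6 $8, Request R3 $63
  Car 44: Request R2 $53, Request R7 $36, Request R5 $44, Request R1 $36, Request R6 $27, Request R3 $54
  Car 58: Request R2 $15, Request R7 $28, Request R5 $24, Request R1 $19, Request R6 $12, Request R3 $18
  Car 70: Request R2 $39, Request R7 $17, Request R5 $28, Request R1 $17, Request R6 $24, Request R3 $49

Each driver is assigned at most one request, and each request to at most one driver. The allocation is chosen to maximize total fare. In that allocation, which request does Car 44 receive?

Optimal: Car 106→Request R5 ($54), Car 31→Request R1 ($58), Car 91→Request R3 ($63), Car 44→Request R2 ($53), Car 58→Request R7 ($28), Car 70→Request R6 ($24) — total 54+58+63+53+28+24 = $280.
Column-greedy (each request in turn goes to its best remaining driver) gives $235, worse by 45.
Next-best assignment: Car 106→Request R5, Car 31→Request R1, Car 91→Request R7, Car 44→Request R2, Car 58→Request R6, Car 70→Request R3 = $276.
Every other assignment is strictly worse.
Car 44's own top request is Request R3 ($54), but forcing Car 44→Request R3 and reassigning the rest optimally gives only $267 — worse by 13.

Car 44 receives Request R2.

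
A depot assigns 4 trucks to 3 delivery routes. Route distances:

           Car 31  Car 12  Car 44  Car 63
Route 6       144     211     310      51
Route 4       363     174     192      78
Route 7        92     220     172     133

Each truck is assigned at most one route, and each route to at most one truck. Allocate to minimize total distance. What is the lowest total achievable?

Optimal: Car 63→Route 6 (51 km), Car 12→Route 4 (174 km), Car 31→Route 7 (92 km) — total 51+174+92 = 317 km.
Row-greedy (each truck in turn takes its cheapest remaining route) gives 576 km, worse by 259.
Checked against all permutations: 317 km is optimal.

Minimum total: 317 km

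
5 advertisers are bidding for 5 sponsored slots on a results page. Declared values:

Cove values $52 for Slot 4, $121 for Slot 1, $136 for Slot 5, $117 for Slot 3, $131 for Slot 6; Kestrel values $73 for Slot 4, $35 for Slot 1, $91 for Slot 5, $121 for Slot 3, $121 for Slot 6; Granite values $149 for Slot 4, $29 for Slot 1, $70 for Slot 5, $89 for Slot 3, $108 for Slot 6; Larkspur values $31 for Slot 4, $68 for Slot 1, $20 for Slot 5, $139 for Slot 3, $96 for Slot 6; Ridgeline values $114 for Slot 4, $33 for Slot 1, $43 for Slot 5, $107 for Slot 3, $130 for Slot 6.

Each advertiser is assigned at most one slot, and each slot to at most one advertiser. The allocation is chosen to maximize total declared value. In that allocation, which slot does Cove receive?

Cove receives Slot 1.

Optimal: Cove→Slot 1 ($121), Kestrel→Slot 5 ($91), Granite→Slot 4 ($149), Larkspur→Slot 3 ($139), Ridgeline→Slot 6 ($130) — total 121+91+149+139+130 = $630.
Row-greedy (each advertiser in turn takes its best remaining slot) gives $535, worse by 95.
Cove's own top slot is Slot 5 ($136), but forcing Cove→Slot 5 and reassigning the rest optimally gives only $604 — worse by 26.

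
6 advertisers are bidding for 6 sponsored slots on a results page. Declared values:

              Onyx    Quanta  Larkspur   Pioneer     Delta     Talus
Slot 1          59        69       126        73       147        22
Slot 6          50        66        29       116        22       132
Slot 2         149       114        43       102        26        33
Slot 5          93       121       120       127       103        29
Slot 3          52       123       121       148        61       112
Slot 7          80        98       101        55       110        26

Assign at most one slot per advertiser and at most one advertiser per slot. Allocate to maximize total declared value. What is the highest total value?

Max total: $798

This is a one-to-one assignment (maximum-weight bipartite matching).
Optimal: Onyx→Slot 2 ($149), Quanta→Slot 5 ($121), Larkspur→Slot 7 ($101), Pioneer→Slot 3 ($148), Delta→Slot 1 ($147), Talus→Slot 6 ($132) — total 149+121+101+148+147+132 = $798.
Row-greedy (each advertiser in turn takes its best remaining slot) gives $767, worse by 31.
Next-best assignment: Onyx→Slot 2, Quanta→Slot 7, Larkspur→Slot 5, Pioneer→Slot 3, Delta→Slot 1, Talus→Slot 6 = $794.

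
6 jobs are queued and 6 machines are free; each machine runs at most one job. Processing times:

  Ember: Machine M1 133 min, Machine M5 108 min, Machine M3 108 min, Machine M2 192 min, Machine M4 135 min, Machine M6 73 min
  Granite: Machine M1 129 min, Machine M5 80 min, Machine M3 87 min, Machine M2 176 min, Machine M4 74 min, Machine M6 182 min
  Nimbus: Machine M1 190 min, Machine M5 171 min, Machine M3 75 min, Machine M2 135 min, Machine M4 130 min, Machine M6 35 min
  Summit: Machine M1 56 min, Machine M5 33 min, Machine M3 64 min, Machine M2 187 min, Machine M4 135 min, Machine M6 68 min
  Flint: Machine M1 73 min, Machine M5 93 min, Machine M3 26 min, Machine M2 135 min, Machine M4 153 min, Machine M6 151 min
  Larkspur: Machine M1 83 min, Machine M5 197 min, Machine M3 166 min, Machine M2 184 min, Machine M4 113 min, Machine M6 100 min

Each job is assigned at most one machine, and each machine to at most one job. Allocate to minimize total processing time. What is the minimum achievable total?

Optimal: Ember→Machine M6 (73 min), Granite→Machine M4 (74 min), Nimbus→Machine M2 (135 min), Summit→Machine M5 (33 min), Flint→Machine M3 (26 min), Larkspur→Machine M1 (83 min) — total 73+74+135+33+26+83 = 424 min.
Row-greedy (each job in turn takes its cheapest remaining machine) gives 512 min, worse by 88.
Next-best assignment: Ember→Machine M2, Granite→Machine M4, Nimbus→Machine M6, Summit→Machine M5, Flint→Machine M3, Larkspur→Machine M1 = 443 min.
No other one-to-one assignment undercuts 424 min.

Minimum total: 424 min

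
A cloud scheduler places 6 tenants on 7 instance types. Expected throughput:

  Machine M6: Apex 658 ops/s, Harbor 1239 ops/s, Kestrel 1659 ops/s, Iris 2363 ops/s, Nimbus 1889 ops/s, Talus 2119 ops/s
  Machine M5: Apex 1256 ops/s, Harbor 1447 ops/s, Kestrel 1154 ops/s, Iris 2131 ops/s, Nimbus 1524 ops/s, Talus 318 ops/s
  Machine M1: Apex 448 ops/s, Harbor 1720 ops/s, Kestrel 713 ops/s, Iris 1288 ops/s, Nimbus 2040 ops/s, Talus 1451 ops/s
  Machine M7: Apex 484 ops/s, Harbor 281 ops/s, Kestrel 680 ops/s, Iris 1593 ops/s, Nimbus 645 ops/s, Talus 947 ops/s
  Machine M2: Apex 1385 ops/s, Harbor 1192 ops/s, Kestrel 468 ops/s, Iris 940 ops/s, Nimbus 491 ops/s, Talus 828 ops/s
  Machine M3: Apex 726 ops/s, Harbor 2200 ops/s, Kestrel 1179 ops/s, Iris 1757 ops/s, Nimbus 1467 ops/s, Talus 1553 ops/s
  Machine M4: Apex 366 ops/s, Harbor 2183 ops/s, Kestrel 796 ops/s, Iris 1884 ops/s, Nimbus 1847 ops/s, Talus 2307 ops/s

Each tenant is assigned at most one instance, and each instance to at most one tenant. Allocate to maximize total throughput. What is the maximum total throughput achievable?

This is the linear assignment problem.
Optimal: Apex→Machine M2 (1385 ops/s), Harbor→Machine M3 (2200 ops/s), Kestrel→Machine M6 (1659 ops/s), Iris→Machine M5 (2131 ops/s), Nimbus→Machine M1 (2040 ops/s), Talus→Machine M4 (2307 ops/s) — total 1385+2200+1659+2131+2040+2307 = 11722 ops/s.
Column-greedy (each instance in turn goes to its best remaining tenant) gives 9118 ops/s, worse by 2604.
Next-best assignment: Apex→Machine M2, Harbor→Machine M3, Kestrel→Machine M5, Iris→Machine M6, Nimbus→Machine M1, Talus→Machine M4 = 11449 ops/s.

Maximum total: 11722 ops/s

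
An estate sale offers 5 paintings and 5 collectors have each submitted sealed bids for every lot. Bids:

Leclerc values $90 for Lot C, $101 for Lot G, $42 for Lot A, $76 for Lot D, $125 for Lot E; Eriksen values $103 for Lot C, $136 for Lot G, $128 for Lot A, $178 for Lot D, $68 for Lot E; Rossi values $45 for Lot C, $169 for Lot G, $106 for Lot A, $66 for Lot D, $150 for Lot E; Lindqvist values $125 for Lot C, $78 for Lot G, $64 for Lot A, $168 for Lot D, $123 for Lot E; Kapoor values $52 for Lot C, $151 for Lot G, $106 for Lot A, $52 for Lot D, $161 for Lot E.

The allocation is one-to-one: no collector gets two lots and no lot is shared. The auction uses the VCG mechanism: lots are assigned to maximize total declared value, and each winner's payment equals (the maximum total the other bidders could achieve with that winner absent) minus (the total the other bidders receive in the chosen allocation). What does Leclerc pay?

Leclerc pays $7.

Efficient allocation: Leclerc→Lot C ($90), Eriksen→Lot A ($128), Rossi→Lot G ($169), Lindqvist→Lot D ($168), Kapoor→Lot E ($161); total welfare W = $716.
Leclerc receives Lot C at value $90, so the others get W − 90 = $626.
Without Leclerc: best allocation of the remaining 4 bidders over all 5 lots is Eriksen→Lot D ($178), Rossi→Lot G ($169), Lindqvist→Lot C ($125), Kapoor→Lot E ($161), total $633.
VCG payment = (others' best without Leclerc) − (others' welfare with Leclerc) = 633 − 626 = $7.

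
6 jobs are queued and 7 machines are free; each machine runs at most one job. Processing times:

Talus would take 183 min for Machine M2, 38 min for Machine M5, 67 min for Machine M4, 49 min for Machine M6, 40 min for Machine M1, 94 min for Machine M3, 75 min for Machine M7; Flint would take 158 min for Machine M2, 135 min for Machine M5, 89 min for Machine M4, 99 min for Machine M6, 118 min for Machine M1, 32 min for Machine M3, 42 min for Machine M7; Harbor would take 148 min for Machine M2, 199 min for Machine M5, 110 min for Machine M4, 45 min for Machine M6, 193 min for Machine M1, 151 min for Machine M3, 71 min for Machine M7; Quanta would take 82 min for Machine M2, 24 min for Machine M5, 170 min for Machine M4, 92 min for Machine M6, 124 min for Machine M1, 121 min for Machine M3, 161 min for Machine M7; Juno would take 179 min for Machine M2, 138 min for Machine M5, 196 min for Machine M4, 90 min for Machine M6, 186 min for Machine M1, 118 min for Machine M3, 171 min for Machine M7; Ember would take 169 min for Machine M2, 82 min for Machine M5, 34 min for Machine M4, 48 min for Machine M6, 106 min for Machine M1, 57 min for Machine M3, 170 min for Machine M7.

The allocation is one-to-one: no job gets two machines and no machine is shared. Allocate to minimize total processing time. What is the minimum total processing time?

Optimal: Talus→Machine M1 (40 min), Flint→Machine M3 (32 min), Harbor→Machine M7 (71 min), Quanta→Machine M5 (24 min), Juno→Machine M6 (90 min), Ember→Machine M4 (34 min) — total 40+32+71+24+90+34 = 291 min.
Column-greedy (each machine in turn goes to its cheapest remaining job) gives 435 min, worse by 144.
Swapping Harbor↔Juno (Harbor→Machine M6 45 min, Juno→Machine M7 171 min) adds 55.
Checked against all permutations: 291 min is optimal.

Min total: 291 min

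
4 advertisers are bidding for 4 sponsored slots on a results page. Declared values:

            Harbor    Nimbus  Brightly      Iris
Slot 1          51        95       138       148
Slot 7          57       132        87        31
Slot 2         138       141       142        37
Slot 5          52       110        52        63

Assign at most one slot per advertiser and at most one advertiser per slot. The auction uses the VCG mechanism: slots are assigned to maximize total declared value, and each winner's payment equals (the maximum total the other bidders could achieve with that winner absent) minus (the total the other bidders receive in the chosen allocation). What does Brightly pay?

Efficient allocation: Harbor→Slot 2 ($138), Nimbus→Slot 5 ($110), Brightly→Slot 7 ($87), Iris→Slot 1 ($148); total welfare W = $483.
Brightly receives Slot 7 at value $87, so the others get W − 87 = $396.
Without Brightly: best allocation of the remaining 3 bidders over all 4 slots is Harbor→Slot 2 ($138), Nimbus→Slot 7 ($132), Iris→Slot 1 ($148), total $418.
VCG payment = (others' best without Brightly) − (others' welfare with Brightly) = 418 − 396 = $22.

Brightly pays $22.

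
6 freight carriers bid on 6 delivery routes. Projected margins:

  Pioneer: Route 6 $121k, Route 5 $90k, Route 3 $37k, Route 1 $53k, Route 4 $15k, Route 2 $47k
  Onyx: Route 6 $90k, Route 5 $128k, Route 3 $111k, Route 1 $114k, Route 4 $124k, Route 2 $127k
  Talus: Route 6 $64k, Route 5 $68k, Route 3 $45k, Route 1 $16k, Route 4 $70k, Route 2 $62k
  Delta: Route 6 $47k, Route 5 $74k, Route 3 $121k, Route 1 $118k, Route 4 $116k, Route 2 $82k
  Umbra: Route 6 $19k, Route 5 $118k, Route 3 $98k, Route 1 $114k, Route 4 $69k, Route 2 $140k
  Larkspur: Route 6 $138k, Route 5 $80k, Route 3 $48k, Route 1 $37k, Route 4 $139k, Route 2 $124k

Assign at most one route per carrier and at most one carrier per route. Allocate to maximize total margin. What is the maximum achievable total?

Optimal: Pioneer→Route 6 ($121k), Onyx→Route 1 ($114k), Talus→Route 5 ($68k), Delta→Route 3 ($121k), Umbra→Route 2 ($140k), Larkspur→Route 4 ($139k) — total 121+114+68+121+140+139 = $703k.
Max-entry greedy (repeatedly take the single best remaining cell) gives $665k, worse by 38.

Maximum total: $703k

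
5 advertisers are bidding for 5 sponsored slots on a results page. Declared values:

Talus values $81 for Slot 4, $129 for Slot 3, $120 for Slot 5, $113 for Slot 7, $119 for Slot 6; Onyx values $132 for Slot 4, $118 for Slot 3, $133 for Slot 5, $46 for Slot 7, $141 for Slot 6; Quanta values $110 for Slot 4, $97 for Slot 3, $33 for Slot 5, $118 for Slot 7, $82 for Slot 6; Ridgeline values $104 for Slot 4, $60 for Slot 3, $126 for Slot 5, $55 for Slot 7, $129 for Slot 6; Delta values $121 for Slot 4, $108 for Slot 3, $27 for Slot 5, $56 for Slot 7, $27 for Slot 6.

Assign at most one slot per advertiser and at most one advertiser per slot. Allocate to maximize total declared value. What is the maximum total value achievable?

Optimal: Talus→Slot 3 ($129), Onyx→Slot 6 ($141), Quanta→Slot 7 ($118), Ridgeline→Slot 5 ($126), Delta→Slot 4 ($121) — total 129+141+118+126+121 = $635.
Column-greedy (each slot in turn goes to its best remaining advertiser) gives $532, worse by 103.
Swapping Quanta↔Talus (Quanta→Slot 3 $97, Talus→Slot 7 $113) loses 37.
Checked against all permutations: $635 is optimal.

Maximum total: $635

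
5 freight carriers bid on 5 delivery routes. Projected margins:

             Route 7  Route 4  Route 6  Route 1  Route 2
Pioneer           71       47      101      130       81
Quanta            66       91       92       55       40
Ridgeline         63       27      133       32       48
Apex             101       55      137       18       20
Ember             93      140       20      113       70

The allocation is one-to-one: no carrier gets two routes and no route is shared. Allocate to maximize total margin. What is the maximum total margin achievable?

Optimal: Pioneer→Route 1 ($130k), Quanta→Route 2 ($40k), Ridgeline→Route 6 ($133k), Apex→Route 7 ($101k), Ember→Route 4 ($140k) — total 130+40+133+101+140 = $544k.
Max-entry greedy (repeatedly take the single best remaining cell) gives $521k, worse by 23.

Max total: $544k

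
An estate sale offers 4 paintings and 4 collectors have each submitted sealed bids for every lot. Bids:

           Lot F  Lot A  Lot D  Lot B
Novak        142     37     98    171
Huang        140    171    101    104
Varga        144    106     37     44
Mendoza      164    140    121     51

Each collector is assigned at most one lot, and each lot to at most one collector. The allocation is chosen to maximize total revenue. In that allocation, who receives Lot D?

Mendoza receives Lot D.

Optimal: Novak→Lot B ($171), Huang→Lot A ($171), Varga→Lot F ($144), Mendoza→Lot D ($121) — total 171+171+144+121 = $607.
Column-greedy (each lot in turn goes to its best remaining collector) gives $477, worse by 130.
Next-best assignment: Novak→Lot B, Huang→Lot D, Varga→Lot F, Mendoza→Lot A = $556.
Swapping Huang↔Novak (Huang→Lot B $104, Novak→Lot A $37) loses 201.
Mendoza's own top lot is Lot F ($164), but forcing Mendoza→Lot F and reassigning the rest optimally gives only $543 — worse by 64.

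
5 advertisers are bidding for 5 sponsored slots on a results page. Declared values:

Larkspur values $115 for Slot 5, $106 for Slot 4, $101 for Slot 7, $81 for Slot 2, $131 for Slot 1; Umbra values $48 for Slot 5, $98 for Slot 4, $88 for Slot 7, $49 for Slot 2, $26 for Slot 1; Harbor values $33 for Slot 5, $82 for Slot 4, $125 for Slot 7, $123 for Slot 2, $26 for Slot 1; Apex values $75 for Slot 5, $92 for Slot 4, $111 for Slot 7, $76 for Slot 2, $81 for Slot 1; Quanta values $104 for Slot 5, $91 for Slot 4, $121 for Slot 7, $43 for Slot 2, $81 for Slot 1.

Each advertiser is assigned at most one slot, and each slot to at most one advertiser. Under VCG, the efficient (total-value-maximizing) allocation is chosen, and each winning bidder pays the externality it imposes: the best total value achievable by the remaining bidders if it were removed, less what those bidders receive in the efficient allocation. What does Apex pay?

Efficient allocation: Larkspur→Slot 1 ($131), Umbra→Slot 4 ($98), Harbor→Slot 2 ($123), Apex→Slot 7 ($111), Quanta→Slot 5 ($104); total welfare W = $567.
Apex receives Slot 7 at value $111, so the others get W − 111 = $456.
Without Apex: best allocation of the remaining 4 bidders over all 5 slots is Larkspur→Slot 1 ($131), Umbra→Slot 4 ($98), Harbor→Slot 2 ($123), Quanta→Slot 7 ($121), total $473.
VCG payment = (others' best without Apex) − (others' welfare with Apex) = 473 − 456 = $17.

Apex pays $17.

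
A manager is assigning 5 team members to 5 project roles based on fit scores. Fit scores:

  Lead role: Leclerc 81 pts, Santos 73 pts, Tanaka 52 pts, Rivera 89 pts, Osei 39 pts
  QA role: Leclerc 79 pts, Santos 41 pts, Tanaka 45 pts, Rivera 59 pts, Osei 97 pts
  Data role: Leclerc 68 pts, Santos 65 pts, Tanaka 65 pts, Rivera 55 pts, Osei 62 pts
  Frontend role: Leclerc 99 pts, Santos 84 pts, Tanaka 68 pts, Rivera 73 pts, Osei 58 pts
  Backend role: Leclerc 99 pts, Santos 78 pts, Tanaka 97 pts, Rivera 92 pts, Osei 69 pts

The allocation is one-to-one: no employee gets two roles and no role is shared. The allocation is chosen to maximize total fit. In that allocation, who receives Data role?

This is a one-to-one assignment (maximum-weight bipartite matching).
Optimal: Leclerc→Frontend role (99 pts), Santos→Data role (65 pts), Tanaka→Backend role (97 pts), Rivera→Lead role (89 pts), Osei→QA role (97 pts) — total 99+65+97+89+97 = 447 pts.
Row-greedy (each employee in turn takes its best remaining role) gives 428 pts, worse by 19.
Checked against all permutations: 447 pts is optimal.
Santos's own top role is Frontend role (84 pts), but forcing Santos→Frontend role and reassigning the rest optimally gives only 435 pts — worse by 12.

Santos receives Data role.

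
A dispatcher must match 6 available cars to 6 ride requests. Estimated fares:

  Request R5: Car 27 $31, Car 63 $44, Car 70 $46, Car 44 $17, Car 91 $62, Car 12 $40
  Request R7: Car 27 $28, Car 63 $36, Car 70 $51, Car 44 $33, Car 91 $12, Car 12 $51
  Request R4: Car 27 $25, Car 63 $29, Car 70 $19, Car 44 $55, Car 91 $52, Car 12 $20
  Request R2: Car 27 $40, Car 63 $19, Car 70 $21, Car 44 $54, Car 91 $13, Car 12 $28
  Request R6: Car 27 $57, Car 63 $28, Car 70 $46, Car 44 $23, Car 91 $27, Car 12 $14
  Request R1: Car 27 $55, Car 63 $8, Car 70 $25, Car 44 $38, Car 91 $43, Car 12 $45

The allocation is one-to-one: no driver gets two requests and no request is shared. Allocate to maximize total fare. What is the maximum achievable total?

Optimal: Car 27→Request R6 ($57), Car 63→Request R5 ($44), Car 70→Request R7 ($51), Car 44→Request R2 ($54), Car 91→Request R4 ($52), Car 12→Request R1 ($45) — total 57+44+51+54+52+45 = $303.
Row-greedy (each driver in turn takes its best remaining request) gives $278, worse by 25.
Swapping Car 91↔Car 12 (Car 91→Request R1 $43, Car 12→Request R4 $20) loses 34.

Maximum total: $303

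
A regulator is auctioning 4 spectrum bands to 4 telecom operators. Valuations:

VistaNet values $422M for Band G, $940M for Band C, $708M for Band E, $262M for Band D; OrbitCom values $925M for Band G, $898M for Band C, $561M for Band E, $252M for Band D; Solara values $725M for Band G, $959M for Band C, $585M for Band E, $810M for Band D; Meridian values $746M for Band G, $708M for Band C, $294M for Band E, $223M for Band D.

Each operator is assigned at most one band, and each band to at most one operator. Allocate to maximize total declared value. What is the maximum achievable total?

This is the linear assignment problem.
Optimal: VistaNet→Band E ($708M), OrbitCom→Band C ($898M), Solara→Band D ($810M), Meridian→Band G ($746M) — total 708+898+810+746 = $3162M.
Row-greedy (each operator in turn takes its best remaining band) gives $2969M, worse by 193.
Next-best assignment: VistaNet→Band E, OrbitCom→Band G, Solara→Band D, Meridian→Band C = $3151M.

Maximum total: $3162M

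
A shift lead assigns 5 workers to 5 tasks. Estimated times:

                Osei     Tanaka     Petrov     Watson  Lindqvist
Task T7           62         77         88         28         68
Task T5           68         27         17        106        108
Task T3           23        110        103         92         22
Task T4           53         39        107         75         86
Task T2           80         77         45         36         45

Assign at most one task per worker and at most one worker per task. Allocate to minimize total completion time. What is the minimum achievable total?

This is a one-to-one assignment (minimum-cost bipartite matching).
Optimal: Osei→Task T3 (23 min), Tanaka→Task T4 (39 min), Petrov→Task T5 (17 min), Watson→Task T7 (28 min), Lindqvist→Task T2 (45 min) — total 23+39+17+28+45 = 152 min.
Min-entry greedy (repeatedly take the single cheapest remaining cell) gives 186 min, worse by 34.

Minimum total: 152 min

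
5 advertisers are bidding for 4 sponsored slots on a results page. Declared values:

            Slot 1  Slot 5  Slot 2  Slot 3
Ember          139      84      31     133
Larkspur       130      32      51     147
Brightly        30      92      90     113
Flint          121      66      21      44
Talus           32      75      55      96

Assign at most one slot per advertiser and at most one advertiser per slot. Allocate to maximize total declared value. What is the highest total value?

Max total: $451

Optimal: Ember→Slot 1 ($139), Talus→Slot 5 ($75), Brightly→Slot 2 ($90), Larkspur→Slot 3 ($147) — total 139+75+90+147 = $451.
Row-greedy (each advertiser in turn takes its best remaining slot) gives $399, worse by 52.
No other one-to-one assignment exceeds $451.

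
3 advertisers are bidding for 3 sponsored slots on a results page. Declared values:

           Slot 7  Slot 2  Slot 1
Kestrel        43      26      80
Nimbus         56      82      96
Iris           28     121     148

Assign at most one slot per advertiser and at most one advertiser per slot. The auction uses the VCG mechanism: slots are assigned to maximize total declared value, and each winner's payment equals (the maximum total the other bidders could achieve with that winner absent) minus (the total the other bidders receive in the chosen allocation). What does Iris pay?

Iris pays $37.

Efficient allocation: Kestrel→Slot 7 ($43), Nimbus→Slot 2 ($82), Iris→Slot 1 ($148); total welfare W = $273.
Iris receives Slot 1 at value $148, so the others get W − 148 = $125.
Without Iris: best allocation of the remaining 2 bidders over all 3 slots is Kestrel→Slot 1 ($80), Nimbus→Slot 2 ($82), total $162.
VCG payment = (others' best without Iris) − (others' welfare with Iris) = 162 − 125 = $37.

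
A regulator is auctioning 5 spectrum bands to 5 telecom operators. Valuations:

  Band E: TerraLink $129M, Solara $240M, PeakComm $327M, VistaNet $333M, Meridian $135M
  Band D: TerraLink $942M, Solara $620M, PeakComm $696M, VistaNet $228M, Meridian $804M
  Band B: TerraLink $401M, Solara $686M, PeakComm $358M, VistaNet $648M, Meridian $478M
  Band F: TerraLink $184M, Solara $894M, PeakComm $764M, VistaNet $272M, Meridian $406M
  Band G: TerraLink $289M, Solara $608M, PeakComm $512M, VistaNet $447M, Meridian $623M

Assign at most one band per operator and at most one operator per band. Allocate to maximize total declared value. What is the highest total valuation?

Max total: $3434M

Optimal: TerraLink→Band D ($942M), Solara→Band F ($894M), PeakComm→Band E ($327M), VistaNet→Band B ($648M), Meridian→Band G ($623M) — total 942+894+327+648+623 = $3434M.
Column-greedy (each band in turn goes to its best remaining operator) gives $3348M, worse by 86.
Next-best assignment: TerraLink→Band D, Solara→Band B, PeakComm→Band F, VistaNet→Band E, Meridian→Band G = $3348M.
Checked against all permutations: $3434M is optimal.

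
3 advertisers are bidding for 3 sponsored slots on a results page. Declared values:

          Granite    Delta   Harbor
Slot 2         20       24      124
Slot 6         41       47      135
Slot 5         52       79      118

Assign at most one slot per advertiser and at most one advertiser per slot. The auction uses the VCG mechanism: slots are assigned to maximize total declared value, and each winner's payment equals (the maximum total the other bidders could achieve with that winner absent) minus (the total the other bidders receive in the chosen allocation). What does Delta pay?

Delta pays $22.

Efficient allocation: Granite→Slot 6 ($41), Delta→Slot 5 ($79), Harbor→Slot 2 ($124); total welfare W = $244.
Delta receives Slot 5 at value $79, so the others get W − 79 = $165.
Without Delta: best allocation of the remaining 2 bidders over all 3 slots is Granite→Slot 5 ($52), Harbor→Slot 6 ($135), total $187.
VCG payment = (others' best without Delta) − (others' welfare with Delta) = 187 − 165 = $22.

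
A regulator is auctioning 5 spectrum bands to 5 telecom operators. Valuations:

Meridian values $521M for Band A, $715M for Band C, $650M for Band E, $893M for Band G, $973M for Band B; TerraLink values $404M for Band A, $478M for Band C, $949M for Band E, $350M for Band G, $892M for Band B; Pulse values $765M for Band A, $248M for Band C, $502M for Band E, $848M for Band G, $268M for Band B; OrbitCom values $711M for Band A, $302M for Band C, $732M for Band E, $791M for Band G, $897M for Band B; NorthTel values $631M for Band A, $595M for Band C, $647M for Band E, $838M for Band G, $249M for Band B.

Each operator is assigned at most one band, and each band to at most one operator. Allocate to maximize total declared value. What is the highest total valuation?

This is the linear assignment problem.
Optimal: Meridian→Band C ($715M), TerraLink→Band E ($949M), Pulse→Band A ($765M), OrbitCom→Band B ($897M), NorthTel→Band G ($838M) — total 715+949+765+897+838 = $4164M.
Swapping Pulse↔TerraLink (Pulse→Band E $502M, TerraLink→Band A $404M) loses 808.

Max total: $4164M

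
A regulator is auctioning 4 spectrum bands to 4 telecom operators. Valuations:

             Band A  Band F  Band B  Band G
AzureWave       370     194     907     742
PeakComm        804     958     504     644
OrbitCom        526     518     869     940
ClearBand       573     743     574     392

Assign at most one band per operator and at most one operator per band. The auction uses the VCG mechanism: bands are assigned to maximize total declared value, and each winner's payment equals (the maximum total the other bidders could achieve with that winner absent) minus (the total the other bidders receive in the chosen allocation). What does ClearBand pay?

Efficient allocation: AzureWave→Band B ($907M), PeakComm→Band A ($804M), OrbitCom→Band G ($940M), ClearBand→Band F ($743M); total welfare W = $3394M.
ClearBand receives Band F at value $743M, so the others get W − 743 = $2651M.
Without ClearBand: best allocation of the remaining 3 bidders over all 4 bands is AzureWave→Band B ($907M), PeakComm→Band F ($958M), OrbitCom→Band G ($940M), total $2805M.
VCG payment = (others' best without ClearBand) − (others' welfare with ClearBand) = 2805 − 2651 = $154M.

ClearBand pays $154M.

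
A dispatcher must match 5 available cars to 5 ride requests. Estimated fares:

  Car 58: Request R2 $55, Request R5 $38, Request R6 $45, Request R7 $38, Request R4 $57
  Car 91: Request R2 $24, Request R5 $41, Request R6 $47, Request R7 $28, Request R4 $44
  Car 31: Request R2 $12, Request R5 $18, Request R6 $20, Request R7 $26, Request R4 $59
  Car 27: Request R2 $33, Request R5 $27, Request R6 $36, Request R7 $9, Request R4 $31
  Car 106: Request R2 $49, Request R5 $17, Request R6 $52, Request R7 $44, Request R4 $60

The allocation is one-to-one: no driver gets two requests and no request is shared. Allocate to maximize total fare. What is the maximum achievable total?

Treat this as an assignment problem: match each driver to one request.
Optimal: Car 58→Request R2 ($55), Car 91→Request R5 ($41), Car 31→Request R4 ($59), Car 27→Request R6 ($36), Car 106→Request R7 ($44) — total 55+41+59+36+44 = $235.
Row-greedy (each driver in turn takes its best remaining request) gives $180, worse by 55.

Maximum total: $235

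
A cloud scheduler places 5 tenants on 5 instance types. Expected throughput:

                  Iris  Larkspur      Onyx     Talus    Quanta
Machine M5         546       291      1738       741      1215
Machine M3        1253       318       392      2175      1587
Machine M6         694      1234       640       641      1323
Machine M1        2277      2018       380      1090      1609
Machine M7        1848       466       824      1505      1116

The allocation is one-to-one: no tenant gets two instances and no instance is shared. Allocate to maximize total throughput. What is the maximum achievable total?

Maximum total: 9102 ops/s

Treat this as an assignment problem: match each tenant to one instance.
Optimal: Iris→Machine M7 (1848 ops/s), Larkspur→Machine M1 (2018 ops/s), Onyx→Machine M5 (1738 ops/s), Talus→Machine M3 (2175 ops/s), Quanta→Machine M6 (1323 ops/s) — total 1848+2018+1738+2175+1323 = 9102 ops/s.
Row-greedy (each tenant in turn takes its best remaining instance) gives 8540 ops/s, worse by 562.
Next-best assignment: Iris→Machine M7, Larkspur→Machine M6, Onyx→Machine M5, Talus→Machine M3, Quanta→Machine M1 = 8604 ops/s.
Swapping Onyx↔Larkspur (Onyx→Machine M1 380 ops/s, Larkspur→Machine M5 291 ops/s) loses 3085.
No other one-to-one assignment exceeds 9102 ops/s.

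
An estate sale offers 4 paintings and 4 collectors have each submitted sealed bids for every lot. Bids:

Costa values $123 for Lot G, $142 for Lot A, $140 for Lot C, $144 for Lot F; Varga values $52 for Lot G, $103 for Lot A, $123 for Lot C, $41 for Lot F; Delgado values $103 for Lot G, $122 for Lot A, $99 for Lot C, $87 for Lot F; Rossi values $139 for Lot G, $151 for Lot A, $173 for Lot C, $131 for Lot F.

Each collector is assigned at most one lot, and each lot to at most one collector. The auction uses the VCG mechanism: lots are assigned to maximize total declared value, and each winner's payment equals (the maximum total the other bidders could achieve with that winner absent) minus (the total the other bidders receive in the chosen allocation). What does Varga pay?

Efficient allocation: Costa→Lot F ($144), Varga→Lot C ($123), Delgado→Lot A ($122), Rossi→Lot G ($139); total welfare W = $528.
Varga receives Lot C at value $123, so the others get W − 123 = $405.
Without Varga: best allocation of the remaining 3 bidders over all 4 lots is Costa→Lot F ($144), Delgado→Lot A ($122), Rossi→Lot C ($173), total $439.
VCG payment = (others' best without Varga) − (others' welfare with Varga) = 439 − 405 = $34.

Varga pays $34.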